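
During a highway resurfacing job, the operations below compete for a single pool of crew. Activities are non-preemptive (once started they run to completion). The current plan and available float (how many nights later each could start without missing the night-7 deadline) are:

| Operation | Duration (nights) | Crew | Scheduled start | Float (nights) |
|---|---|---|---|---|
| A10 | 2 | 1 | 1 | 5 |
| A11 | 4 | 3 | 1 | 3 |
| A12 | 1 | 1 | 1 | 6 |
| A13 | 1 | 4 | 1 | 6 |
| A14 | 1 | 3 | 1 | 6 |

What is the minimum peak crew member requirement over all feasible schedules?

4

Early-start (A10@1, A11@1, A12@1, A13@1, A14@1) gives peak 12: n1:12  n2:4  n3:3  n4:3  n5:0  n6:0  n7:0.
Shift A12→3, A13→5, A14→6.
Schedule A10@1, A11@1, A12@3, A13@5, A14@6: n1:4  n2:4  n3:4  n4:3  n5:4  n6:3  n7:0 — peak 4.
Total crew member-nights = 22 over 7 nights ⇒ peak ≥ ⌈22/7⌉ = 4, so 4 is optimal.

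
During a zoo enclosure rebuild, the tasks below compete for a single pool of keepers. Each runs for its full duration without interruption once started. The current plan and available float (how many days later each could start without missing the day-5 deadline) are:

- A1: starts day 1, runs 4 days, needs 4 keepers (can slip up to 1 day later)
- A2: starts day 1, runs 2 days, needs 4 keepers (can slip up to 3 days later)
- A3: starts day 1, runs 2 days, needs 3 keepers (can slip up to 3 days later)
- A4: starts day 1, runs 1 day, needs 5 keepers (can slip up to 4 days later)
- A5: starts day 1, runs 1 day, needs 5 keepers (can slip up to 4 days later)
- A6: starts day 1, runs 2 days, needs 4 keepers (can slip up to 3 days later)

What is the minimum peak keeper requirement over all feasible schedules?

11

Early-start (A1@1, A2@1, A3@1, A4@1, A5@1, A6@1) gives peak 25: d1:25  d2:15  d3:4  d4:4  d5:0.
Shift A4→3, A5→5, A6→4.
Schedule A1@1, A2@1, A3@1, A4@3, A5@5, A6@4: d1:11  d2:11  d3:9  d4:8  d5:9 — peak 11.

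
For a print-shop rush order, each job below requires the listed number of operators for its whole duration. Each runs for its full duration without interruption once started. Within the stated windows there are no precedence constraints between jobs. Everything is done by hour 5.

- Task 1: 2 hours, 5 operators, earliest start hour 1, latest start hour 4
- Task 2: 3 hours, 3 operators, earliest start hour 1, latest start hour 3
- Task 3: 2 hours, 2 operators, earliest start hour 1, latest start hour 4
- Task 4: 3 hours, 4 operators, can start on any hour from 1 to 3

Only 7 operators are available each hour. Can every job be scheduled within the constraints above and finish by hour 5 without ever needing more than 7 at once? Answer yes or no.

yes

Schedule Task 1@1, Task 2@3, Task 3@1, Task 4@3: h1:7  h2:7  h3:7  h4:7  h5:7 — peak 7 ≤ 7.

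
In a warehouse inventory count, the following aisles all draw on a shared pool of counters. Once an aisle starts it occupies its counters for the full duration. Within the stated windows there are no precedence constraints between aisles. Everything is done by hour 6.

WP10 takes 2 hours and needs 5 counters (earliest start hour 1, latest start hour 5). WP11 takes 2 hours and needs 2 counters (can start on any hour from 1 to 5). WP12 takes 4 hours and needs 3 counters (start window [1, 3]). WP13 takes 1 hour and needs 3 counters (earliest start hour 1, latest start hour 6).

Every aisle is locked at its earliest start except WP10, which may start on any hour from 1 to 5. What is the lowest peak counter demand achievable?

8

WP10@1: h1:13  h2:10  h3:3  h4:3  h5:0  h6:0 → peak 13
WP10@2: h1:8  h2:10  h3:8  h4:3  h5:0  h6:0 → peak 10
WP10@3: h1:8  h2:5  h3:8  h4:8  h5:0  h6:0 → peak 8
WP10@4: h1:8  h2:5  h3:3  h4:8  h5:5  h6:0 → peak 8
WP10@5: h1:8  h2:5  h3:3  h4:3  h5:5  h6:5 → peak 8
Best is WP10@3, peak 8.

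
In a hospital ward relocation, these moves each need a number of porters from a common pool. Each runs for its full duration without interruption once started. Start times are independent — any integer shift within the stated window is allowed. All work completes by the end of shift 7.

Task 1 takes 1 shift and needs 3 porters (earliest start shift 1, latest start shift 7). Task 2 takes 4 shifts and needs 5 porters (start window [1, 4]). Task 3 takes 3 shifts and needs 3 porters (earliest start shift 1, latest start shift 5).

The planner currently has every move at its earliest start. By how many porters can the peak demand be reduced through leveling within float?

Early-start peak: s1:11  s2:8  s3:8  s4:5  s5:0  s6:0  s7:0 ⇒ 11.
Leveled (Task 1@1, Task 2@4, Task 3@1): s1:6  s2:3  s3:3  s4:5  s5:5  s6:5  s7:5 ⇒ 6.
Reduction 11 − 6 = 5.

5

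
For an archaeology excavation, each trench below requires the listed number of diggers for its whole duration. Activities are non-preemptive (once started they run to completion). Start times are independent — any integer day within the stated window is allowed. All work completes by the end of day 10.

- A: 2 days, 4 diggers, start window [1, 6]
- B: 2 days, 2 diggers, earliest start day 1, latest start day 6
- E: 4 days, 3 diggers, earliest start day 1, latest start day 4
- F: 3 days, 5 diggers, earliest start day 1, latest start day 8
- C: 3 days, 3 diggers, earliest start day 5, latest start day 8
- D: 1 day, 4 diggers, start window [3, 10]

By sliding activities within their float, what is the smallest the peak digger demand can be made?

Early-start (A@1, B@1, E@1, F@1, C@5, D@3) gives peak 14: d1:14  d2:14  d3:12  d4:3  d5:3  d6:3  d7:3  d8:0  d9:0  d10:0.
Shift E→4, F→8.
Schedule A@1, B@1, E@4, F@8, C@5, D@3: d1:6  d2:6  d3:4  d4:3  d5:6  d6:6  d7:6  d8:5  d9:5  d10:5 — peak 6.
Total digger-days = 52 over 10 days ⇒ peak ≥ ⌈52/10⌉ = 6, so 6 is optimal.

6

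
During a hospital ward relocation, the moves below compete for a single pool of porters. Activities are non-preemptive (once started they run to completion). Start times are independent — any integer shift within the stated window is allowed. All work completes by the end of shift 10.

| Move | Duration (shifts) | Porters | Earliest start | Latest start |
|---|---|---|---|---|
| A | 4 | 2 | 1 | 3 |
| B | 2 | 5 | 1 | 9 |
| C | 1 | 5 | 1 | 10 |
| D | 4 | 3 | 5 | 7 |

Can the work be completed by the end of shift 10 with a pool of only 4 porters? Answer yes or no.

The minimum achievable peak is 5; 4 < 5, so no feasible schedule stays within the cap.

no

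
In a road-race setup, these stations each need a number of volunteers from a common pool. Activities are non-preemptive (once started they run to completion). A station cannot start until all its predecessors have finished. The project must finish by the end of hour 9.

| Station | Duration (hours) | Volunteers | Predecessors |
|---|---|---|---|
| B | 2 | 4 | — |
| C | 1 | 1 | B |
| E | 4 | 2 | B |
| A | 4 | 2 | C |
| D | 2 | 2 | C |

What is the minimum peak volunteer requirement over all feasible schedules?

4

Early-start (B@1, C@3, E@3, A@4, D@4) gives peak 6: h1:4  h2:4  h3:3  h4:6  h5:6  h6:4  h7:2  h8:0  h9:0.
Shift D→7.
Schedule B@1, C@3, E@3, A@4, D@7: h1:4  h2:4  h3:3  h4:4  h5:4  h6:4  h7:4  h8:2  h9:0 — peak 4.
Total volunteer-hours = 29 over 9 hours ⇒ peak ≥ ⌈29/9⌉ = 4, so 4 is optimal.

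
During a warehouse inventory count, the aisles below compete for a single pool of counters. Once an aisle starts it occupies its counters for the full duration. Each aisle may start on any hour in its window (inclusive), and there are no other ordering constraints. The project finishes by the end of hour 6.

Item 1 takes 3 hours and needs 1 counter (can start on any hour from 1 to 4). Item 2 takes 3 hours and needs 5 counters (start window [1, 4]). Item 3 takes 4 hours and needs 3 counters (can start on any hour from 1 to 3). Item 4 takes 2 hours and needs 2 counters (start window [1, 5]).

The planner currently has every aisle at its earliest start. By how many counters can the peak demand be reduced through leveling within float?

3

Early-start peak: h1:11  h2:11  h3:9  h4:3  h5:0  h6:0 ⇒ 11.
Leveled (Item 1@1, Item 2@4, Item 3@1, Item 4@1): h1:6  h2:6  h3:4  h4:8  h5:5  h6:5 ⇒ 8.
Reduction 11 − 8 = 3.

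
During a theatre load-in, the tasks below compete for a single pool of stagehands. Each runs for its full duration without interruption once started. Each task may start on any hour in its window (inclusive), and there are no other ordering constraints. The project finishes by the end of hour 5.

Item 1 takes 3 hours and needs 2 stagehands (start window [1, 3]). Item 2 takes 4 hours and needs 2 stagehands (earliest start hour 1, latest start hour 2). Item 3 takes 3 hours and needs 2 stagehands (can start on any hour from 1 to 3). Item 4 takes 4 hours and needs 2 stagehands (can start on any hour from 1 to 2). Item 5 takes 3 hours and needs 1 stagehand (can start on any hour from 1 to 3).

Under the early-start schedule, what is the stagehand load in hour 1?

At early start, hour 1 has: Item 1, Item 2, Item 3, Item 4, Item 5.
Demand: 2 + 2 + 2 + 2 + 1 = 9.

9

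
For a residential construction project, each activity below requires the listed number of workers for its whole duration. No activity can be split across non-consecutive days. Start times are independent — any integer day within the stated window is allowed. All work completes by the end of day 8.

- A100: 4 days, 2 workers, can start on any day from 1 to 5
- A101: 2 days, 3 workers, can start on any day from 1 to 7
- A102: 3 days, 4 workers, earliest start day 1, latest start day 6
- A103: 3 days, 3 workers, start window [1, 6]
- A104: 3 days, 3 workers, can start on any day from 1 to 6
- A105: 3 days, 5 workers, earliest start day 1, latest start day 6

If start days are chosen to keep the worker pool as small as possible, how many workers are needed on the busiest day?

Early-start (A100@1, A101@1, A102@1, A103@1, A104@1, A105@1) gives peak 20: d1:20  d2:20  d3:17  d4:2  d5:0  d6:0  d7:0  d8:0.
Shift A103→3, A104→4, A105→6.
Schedule A100@1, A101@1, A102@1, A103@3, A104@4, A105@6: d1:9  d2:9  d3:9  d4:8  d5:6  d6:8  d7:5  d8:5 — peak 9.

9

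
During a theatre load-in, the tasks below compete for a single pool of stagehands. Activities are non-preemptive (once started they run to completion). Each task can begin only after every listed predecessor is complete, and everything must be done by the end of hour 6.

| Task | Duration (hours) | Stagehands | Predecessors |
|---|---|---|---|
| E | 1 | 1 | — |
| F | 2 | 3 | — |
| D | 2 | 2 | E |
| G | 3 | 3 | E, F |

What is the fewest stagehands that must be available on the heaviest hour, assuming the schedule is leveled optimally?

Schedule E@1, F@1, D@2, G@3: h1:4  h2:5  h3:5  h4:3  h5:3  h6:0 — peak 5.

5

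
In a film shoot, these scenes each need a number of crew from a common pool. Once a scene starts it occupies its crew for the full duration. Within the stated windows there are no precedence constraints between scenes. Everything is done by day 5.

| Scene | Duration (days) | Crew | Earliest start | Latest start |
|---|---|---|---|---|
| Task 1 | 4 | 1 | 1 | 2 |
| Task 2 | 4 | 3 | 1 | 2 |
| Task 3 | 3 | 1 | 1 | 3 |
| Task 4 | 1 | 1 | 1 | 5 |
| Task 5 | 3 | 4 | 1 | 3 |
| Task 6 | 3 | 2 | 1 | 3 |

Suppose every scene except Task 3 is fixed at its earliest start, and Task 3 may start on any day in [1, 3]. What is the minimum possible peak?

Task 3@1: d1:12  d2:11  d3:11  d4:4  d5:0 → peak 12
Task 3@2: d1:11  d2:11  d3:11  d4:5  d5:0 → peak 11
Task 3@3: d1:11  d2:10  d3:11  d4:5  d5:1 → peak 11
Best is Task 3@2, peak 11.

11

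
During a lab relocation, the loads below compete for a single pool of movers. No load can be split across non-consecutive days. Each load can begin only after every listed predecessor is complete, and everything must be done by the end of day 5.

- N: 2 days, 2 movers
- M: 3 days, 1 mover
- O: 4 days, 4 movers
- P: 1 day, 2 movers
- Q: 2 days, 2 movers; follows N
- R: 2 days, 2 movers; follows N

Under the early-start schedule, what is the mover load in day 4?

At early start, day 4 has: O, Q, R.
Demand: 4 + 2 + 2 = 8.

8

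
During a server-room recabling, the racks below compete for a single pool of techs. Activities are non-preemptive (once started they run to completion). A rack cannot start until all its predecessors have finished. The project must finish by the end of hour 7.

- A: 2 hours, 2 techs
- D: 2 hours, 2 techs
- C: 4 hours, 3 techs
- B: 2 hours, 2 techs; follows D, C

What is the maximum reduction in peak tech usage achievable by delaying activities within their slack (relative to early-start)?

2

Early-start peak: h1:7  h2:7  h3:3  h4:3  h5:2  h6:2  h7:0 ⇒ 7.
Leveled (A@1, D@3, C@1, B@5): h1:5  h2:5  h3:5  h4:5  h5:2  h6:2  h7:0 ⇒ 5.
Reduction 7 − 5 = 2.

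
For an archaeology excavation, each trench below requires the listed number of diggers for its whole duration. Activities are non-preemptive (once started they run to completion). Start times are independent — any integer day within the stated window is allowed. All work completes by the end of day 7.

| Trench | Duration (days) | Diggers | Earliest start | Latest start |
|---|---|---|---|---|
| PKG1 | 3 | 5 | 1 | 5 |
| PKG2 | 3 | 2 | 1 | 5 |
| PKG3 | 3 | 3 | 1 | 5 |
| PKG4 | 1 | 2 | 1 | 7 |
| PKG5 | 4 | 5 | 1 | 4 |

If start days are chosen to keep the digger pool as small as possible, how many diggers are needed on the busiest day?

8

Early-start (PKG1@1, PKG2@1, PKG3@1, PKG4@1, PKG5@1) gives peak 17: d1:17  d2:15  d3:15  d4:5  d5:0  d6:0  d7:0.
Shift PKG3→4, PKG4→7, PKG5→4.
Schedule PKG1@1, PKG2@1, PKG3@4, PKG4@7, PKG5@4: d1:7  d2:7  d3:7  d4:8  d5:8  d6:8  d7:7 — peak 8.
Total digger-days = 52 over 7 days ⇒ peak ≥ ⌈52/7⌉ = 8, so 8 is optimal.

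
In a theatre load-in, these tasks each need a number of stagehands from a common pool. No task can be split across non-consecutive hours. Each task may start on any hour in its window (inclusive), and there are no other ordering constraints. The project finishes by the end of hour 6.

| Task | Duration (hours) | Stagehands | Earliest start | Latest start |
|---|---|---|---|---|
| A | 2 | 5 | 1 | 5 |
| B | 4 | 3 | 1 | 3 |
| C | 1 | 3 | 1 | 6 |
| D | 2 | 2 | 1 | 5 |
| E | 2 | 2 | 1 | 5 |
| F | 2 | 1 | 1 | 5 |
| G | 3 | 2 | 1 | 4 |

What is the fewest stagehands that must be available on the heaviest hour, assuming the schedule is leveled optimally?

7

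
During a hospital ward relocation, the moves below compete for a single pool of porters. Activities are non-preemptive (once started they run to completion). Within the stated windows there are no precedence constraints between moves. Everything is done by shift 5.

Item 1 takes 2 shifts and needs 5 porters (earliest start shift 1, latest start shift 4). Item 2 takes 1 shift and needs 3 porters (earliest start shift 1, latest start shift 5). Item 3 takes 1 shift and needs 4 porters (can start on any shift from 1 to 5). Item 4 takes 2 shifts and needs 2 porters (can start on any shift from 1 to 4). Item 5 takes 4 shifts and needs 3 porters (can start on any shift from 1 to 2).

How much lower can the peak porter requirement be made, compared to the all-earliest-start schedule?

9

Early-start peak: s1:17  s2:10  s3:3  s4:3  s5:0 ⇒ 17.
Leveled (Item 1@1, Item 2@1, Item 3@3, Item 4@4, Item 5@2): s1:8  s2:8  s3:7  s4:5  s5:5 ⇒ 8.
Reduction 17 − 8 = 9.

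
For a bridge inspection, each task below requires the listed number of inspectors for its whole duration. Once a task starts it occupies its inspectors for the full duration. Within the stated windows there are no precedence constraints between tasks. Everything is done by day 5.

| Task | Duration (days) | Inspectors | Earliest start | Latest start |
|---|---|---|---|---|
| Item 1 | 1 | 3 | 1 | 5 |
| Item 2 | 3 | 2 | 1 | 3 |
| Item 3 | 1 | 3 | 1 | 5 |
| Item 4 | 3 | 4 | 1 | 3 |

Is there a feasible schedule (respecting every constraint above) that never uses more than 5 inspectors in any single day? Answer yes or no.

no

The minimum achievable peak is 6; 5 < 6, so no feasible schedule stays within the cap.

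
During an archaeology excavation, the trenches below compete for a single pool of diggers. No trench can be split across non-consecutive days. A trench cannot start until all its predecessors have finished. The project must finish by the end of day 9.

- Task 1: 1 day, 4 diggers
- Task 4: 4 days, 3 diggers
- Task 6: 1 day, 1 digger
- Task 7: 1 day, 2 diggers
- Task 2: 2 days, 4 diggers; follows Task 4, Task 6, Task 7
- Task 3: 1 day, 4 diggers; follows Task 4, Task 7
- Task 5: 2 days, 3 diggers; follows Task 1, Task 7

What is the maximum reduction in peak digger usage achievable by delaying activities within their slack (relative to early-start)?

4

Early-start peak: d1:10  d2:6  d3:6  d4:3  d5:8  d6:4  d7:0  d8:0  d9:0 ⇒ 10.
Leveled (Task 1@1, Task 4@2, Task 6@1, Task 7@2, Task 2@6, Task 3@8, Task 5@3): d1:5  d2:5  d3:6  d4:6  d5:3  d6:4  d7:4  d8:4  d9:0 ⇒ 6.
Reduction 10 − 6 = 4.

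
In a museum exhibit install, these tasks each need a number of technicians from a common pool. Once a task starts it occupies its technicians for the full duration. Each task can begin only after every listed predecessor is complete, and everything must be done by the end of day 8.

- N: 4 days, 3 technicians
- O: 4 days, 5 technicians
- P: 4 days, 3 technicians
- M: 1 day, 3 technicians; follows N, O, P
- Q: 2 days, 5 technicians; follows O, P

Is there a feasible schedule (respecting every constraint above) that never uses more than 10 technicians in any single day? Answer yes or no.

The minimum achievable peak is 11; 10 < 11, so no feasible schedule stays within the cap.

no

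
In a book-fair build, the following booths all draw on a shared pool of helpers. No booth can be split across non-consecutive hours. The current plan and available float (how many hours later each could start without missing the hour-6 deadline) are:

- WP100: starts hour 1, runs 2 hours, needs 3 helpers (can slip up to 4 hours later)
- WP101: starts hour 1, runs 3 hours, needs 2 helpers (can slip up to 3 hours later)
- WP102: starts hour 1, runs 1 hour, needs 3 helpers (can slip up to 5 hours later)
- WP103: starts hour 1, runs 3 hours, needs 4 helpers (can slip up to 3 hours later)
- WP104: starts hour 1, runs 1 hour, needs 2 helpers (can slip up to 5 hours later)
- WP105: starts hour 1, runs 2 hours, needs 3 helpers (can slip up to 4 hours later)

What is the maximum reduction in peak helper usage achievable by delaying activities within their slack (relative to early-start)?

Early-start peak: h1:17  h2:12  h3:6  h4:0  h5:0  h6:0 ⇒ 17.
Leveled (WP100@1, WP101@3, WP102@1, WP103@4, WP104@6, WP105@2): h1:6  h2:6  h3:5  h4:6  h5:6  h6:6 ⇒ 6.
Reduction 17 − 6 = 11.

11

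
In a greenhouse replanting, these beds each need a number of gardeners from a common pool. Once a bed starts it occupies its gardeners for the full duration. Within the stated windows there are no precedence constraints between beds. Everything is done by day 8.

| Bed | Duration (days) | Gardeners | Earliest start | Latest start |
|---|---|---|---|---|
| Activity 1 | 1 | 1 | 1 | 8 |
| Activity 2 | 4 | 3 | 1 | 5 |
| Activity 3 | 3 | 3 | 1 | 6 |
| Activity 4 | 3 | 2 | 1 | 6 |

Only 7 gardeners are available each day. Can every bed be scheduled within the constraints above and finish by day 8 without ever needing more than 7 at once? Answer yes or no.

Schedule Activity 1@1, Activity 2@1, Activity 3@5, Activity 4@2: d1:4  d2:5  d3:5  d4:5  d5:3  d6:3  d7:3  d8:0 — peak 5 ≤ 7.

yes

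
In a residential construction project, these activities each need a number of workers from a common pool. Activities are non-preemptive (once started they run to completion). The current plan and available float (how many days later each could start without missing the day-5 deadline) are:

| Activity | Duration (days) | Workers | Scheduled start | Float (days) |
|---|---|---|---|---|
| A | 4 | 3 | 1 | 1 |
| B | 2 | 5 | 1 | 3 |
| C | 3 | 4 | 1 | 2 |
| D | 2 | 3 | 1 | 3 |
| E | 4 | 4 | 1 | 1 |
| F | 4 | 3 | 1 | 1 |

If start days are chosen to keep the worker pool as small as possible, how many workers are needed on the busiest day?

Early-start (A@1, B@1, C@1, D@1, E@1, F@1) gives peak 22: d1:22  d2:22  d3:14  d4:10  d5:0.
Shift C→3, D→3.
Schedule A@1, B@1, C@3, D@3, E@1, F@1: d1:15  d2:15  d3:17  d4:17  d5:4 — peak 17.

17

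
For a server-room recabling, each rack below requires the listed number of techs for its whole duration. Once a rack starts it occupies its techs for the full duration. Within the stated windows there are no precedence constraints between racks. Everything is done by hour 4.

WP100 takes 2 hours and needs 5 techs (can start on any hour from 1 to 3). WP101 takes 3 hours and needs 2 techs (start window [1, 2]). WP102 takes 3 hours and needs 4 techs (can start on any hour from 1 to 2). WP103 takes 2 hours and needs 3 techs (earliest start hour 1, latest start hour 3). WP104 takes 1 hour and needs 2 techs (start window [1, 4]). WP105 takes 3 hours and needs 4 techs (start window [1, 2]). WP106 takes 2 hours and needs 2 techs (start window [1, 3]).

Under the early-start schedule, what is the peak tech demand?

22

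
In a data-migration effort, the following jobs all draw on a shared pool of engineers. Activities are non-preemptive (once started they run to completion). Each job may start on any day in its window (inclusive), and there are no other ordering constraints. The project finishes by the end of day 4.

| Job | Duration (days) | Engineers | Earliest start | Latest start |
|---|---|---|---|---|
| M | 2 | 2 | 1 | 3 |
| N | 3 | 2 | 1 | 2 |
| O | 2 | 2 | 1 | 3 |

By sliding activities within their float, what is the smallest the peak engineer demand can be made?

Early-start (M@1, N@1, O@1) gives peak 6: d1:6  d2:6  d3:2  d4:0.
Shift O→3.
Schedule M@1, N@1, O@3: d1:4  d2:4  d3:4  d4:2 — peak 4.
Total engineer-days = 14 over 4 days ⇒ peak ≥ ⌈14/4⌉ = 4, so 4 is optimal.

4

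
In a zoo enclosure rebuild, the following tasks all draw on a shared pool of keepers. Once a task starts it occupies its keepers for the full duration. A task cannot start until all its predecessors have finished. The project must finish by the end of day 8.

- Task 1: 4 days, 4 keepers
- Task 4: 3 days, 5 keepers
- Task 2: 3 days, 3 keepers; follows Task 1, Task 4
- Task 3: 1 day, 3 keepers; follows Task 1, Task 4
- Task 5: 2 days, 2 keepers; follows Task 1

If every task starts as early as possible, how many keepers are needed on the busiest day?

9

Early-start schedule: Task 1@1, Task 4@1, Task 2@5, Task 3@5, Task 5@5.
Load per day: day 1: 9, day 2: 9, day 3: 9, day 4: 4, day 5: 8, day 6: 5, day 7: 3, day 8: 0.
Peak is 9.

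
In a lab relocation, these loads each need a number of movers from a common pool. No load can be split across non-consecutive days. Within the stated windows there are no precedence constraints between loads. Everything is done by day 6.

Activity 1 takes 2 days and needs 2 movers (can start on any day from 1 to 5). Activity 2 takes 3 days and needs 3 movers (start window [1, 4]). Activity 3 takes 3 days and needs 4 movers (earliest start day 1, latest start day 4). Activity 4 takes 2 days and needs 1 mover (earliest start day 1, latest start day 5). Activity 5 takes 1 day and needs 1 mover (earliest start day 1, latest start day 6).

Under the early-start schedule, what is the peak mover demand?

11

Early-start schedule: Activity 1@1, Activity 2@1, Activity 3@1, Activity 4@1, Activity 5@1.
Load per day: day 1: 11, day 2: 10, day 3: 7, day 4: 0, day 5: 0, day 6: 0.
Peak is 11.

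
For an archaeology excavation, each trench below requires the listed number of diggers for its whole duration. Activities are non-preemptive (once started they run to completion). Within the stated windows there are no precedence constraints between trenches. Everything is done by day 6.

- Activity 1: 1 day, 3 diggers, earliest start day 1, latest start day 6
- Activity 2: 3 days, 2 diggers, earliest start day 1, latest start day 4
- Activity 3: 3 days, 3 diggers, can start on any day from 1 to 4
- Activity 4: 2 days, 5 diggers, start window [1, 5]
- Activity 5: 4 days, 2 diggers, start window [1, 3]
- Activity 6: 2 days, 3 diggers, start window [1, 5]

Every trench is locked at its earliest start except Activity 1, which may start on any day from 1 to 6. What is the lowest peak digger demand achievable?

Activity 1@1: d1:18  d2:15  d3:7  d4:2  d5:0  d6:0 → peak 18
Activity 1@2: d1:15  d2:18  d3:7  d4:2  d5:0  d6:0 → peak 18
Activity 1@3: d1:15  d2:15  d3:10  d4:2  d5:0  d6:0 → peak 15
Activity 1@4: d1:15  d2:15  d3:7  d4:5  d5:0  d6:0 → peak 15
Activity 1@5: d1:15  d2:15  d3:7  d4:2  d5:3  d6:0 → peak 15
Activity 1@6: d1:15  d2:15  d3:7  d4:2  d5:0  d6:3 → peak 15
Best is Activity 1@3, peak 15.

15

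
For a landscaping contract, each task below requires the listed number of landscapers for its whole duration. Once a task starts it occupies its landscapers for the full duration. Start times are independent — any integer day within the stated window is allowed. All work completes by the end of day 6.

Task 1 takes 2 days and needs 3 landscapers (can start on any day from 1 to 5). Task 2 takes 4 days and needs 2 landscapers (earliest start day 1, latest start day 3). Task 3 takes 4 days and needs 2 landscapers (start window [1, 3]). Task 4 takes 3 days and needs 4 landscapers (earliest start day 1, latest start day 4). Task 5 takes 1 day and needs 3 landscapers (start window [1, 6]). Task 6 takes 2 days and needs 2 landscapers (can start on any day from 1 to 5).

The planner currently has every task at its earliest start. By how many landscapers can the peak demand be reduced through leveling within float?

8

Early-start peak: d1:16  d2:13  d3:8  d4:4  d5:0  d6:0 ⇒ 16.
Leveled (Task 1@1, Task 2@1, Task 3@1, Task 4@3, Task 5@6, Task 6@5): d1:7  d2:7  d3:8  d4:8  d5:6  d6:5 ⇒ 8.
Reduction 16 − 8 = 8.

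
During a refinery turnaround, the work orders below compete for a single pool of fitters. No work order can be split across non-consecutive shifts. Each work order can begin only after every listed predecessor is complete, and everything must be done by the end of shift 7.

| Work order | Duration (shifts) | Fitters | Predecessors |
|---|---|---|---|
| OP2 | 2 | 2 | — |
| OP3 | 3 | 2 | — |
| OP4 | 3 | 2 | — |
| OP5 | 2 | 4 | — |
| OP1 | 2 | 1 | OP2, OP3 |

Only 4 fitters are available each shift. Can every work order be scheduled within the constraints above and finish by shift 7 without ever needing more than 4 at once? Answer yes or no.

yes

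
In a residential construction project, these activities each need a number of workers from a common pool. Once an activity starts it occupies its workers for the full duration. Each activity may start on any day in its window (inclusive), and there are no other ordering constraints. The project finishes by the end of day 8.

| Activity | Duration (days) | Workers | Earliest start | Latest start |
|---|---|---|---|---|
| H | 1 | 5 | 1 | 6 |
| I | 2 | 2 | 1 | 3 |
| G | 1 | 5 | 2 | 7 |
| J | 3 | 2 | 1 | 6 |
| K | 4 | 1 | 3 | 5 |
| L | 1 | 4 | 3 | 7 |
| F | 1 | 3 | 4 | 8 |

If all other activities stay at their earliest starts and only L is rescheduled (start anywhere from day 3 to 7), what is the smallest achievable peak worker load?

9

L@3: d1:9  d2:9  d3:7  d4:4  d5:1  d6:1  d7:0  d8:0 → peak 9
L@4: d1:9  d2:9  d3:3  d4:8  d5:1  d6:1  d7:0  d8:0 → peak 9
L@5: d1:9  d2:9  d3:3  d4:4  d5:5  d6:1  d7:0  d8:0 → peak 9
L@6: d1:9  d2:9  d3:3  d4:4  d5:1  d6:5  d7:0  d8:0 → peak 9
L@7: d1:9  d2:9  d3:3  d4:4  d5:1  d6:1  d7:4  d8:0 → peak 9
Best is L@3, peak 9.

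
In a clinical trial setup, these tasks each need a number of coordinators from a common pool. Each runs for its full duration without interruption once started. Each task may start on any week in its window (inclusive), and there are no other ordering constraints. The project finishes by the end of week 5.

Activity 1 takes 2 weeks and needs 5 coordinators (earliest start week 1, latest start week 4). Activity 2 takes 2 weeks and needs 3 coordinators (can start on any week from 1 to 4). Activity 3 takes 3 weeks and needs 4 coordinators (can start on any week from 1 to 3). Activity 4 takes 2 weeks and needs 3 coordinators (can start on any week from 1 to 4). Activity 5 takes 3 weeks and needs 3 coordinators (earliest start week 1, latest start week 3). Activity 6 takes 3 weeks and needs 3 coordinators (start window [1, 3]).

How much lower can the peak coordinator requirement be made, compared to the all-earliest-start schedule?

10

Early-start peak: w1:21  w2:21  w3:10  w4:0  w5:0 ⇒ 21.
Leveled (Activity 1@1, Activity 2@1, Activity 3@3, Activity 4@1, Activity 5@3, Activity 6@3): w1:11  w2:11  w3:10  w4:10  w5:10 ⇒ 11.
Reduction 21 − 11 = 10.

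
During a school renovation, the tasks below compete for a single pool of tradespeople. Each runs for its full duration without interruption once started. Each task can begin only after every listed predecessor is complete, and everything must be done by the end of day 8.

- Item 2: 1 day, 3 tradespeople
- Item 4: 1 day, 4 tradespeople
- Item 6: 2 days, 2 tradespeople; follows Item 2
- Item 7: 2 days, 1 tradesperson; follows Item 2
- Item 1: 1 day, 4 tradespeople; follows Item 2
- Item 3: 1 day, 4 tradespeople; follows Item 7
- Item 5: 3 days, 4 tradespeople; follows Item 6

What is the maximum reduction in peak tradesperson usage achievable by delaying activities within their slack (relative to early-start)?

2

Early-start peak: d1:7  d2:7  d3:3  d4:8  d5:4  d6:4  d7:0  d8:0 ⇒ 8.
Leveled (Item 2@1, Item 4@2, Item 6@2, Item 7@3, Item 1@4, Item 3@5, Item 5@6): d1:3  d2:6  d3:3  d4:5  d5:4  d6:4  d7:4  d8:4 ⇒ 6.
Reduction 8 − 6 = 2.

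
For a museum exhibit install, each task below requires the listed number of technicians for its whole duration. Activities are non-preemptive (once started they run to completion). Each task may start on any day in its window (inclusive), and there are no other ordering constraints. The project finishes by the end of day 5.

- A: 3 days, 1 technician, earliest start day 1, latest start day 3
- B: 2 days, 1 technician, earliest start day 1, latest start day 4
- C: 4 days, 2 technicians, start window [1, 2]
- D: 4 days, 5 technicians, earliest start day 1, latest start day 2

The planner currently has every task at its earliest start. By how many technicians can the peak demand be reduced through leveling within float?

1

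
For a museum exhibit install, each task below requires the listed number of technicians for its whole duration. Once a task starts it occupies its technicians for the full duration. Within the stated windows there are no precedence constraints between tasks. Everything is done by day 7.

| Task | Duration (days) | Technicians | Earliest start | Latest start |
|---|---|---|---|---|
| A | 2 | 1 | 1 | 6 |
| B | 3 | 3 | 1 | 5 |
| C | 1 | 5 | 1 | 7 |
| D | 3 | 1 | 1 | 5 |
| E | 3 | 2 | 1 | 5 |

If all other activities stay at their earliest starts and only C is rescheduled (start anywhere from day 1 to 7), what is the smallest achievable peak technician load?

C@1: d1:12  d2:7  d3:6  d4:0  d5:0  d6:0  d7:0 → peak 12
C@2: d1:7  d2:12  d3:6  d4:0  d5:0  d6:0  d7:0 → peak 12
C@3: d1:7  d2:7  d3:11  d4:0  d5:0  d6:0  d7:0 → peak 11
C@4: d1:7  d2:7  d3:6  d4:5  d5:0  d6:0  d7:0 → peak 7
C@5: d1:7  d2:7  d3:6  d4:0  d5:5  d6:0  d7:0 → peak 7
C@6: d1:7  d2:7  d3:6  d4:0  d5:0  d6:5  d7:0 → peak 7
C@7: d1:7  d2:7  d3:6  d4:0  d5:0  d6:0  d7:5 → peak 7
Best is C@4, peak 7.

7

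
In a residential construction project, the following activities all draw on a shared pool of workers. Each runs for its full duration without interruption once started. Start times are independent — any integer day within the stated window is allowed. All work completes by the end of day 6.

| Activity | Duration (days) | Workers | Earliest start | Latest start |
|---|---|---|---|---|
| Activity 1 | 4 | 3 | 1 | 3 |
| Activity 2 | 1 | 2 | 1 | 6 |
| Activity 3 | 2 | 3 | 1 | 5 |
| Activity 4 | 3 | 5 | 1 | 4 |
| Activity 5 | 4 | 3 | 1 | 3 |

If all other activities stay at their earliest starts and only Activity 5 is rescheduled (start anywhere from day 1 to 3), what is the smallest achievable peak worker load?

13

Activity 5@1: d1:16  d2:14  d3:11  d4:6  d5:0  d6:0 → peak 16
Activity 5@2: d1:13  d2:14  d3:11  d4:6  d5:3  d6:0 → peak 14
Activity 5@3: d1:13  d2:11  d3:11  d4:6  d5:3  d6:3 → peak 13
Best is Activity 5@3, peak 13.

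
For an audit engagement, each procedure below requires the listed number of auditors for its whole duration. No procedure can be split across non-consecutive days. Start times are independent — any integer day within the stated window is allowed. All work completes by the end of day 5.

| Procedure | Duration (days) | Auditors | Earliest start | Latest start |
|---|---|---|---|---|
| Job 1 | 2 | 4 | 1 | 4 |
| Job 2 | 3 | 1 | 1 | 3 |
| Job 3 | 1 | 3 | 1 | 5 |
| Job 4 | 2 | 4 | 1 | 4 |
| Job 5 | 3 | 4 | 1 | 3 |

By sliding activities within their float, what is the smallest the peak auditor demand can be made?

Early-start (Job 1@1, Job 2@1, Job 3@1, Job 4@1, Job 5@1) gives peak 16: d1:16  d2:13  d3:5  d4:0  d5:0.
Shift Job 4→4, Job 5→3.
Schedule Job 1@1, Job 2@1, Job 3@1, Job 4@4, Job 5@3: d1:8  d2:5  d3:5  d4:8  d5:8 — peak 8.

8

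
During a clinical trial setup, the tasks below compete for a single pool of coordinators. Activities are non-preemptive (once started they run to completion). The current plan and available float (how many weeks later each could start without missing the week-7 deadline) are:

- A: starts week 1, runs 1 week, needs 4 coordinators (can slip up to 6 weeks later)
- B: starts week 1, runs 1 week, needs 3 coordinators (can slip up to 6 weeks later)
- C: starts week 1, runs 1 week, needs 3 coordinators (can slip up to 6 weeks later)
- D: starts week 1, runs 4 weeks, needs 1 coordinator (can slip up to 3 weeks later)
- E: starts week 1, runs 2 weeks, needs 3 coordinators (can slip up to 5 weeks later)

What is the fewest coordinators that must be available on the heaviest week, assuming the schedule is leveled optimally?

4

Early-start (A@1, B@1, C@1, D@1, E@1) gives peak 14: w1:14  w2:4  w3:1  w4:1  w5:0  w6:0  w7:0.
Shift B→2, C→3, D→2, E→4.
Schedule A@1, B@2, C@3, D@2, E@4: w1:4  w2:4  w3:4  w4:4  w5:4  w6:0  w7:0 — peak 4.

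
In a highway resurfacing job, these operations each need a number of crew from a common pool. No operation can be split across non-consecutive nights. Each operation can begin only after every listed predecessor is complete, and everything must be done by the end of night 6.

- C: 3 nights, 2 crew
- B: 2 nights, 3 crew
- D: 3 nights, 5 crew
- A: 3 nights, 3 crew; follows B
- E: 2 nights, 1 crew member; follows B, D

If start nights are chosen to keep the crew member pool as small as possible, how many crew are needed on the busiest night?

8

Early-start (C@1, B@1, D@1, A@3, E@4) gives peak 10: n1:10  n2:10  n3:10  n4:4  n5:4  n6:0.
Shift C→3, A→4.
Schedule C@3, B@1, D@1, A@4, E@4: n1:8  n2:8  n3:7  n4:6  n5:6  n6:3 — peak 8.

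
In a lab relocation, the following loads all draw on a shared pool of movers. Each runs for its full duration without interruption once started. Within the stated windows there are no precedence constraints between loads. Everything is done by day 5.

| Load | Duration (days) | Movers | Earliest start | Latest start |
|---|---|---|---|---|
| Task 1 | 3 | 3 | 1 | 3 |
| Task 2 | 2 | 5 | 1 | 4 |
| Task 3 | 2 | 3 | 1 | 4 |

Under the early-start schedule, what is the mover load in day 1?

11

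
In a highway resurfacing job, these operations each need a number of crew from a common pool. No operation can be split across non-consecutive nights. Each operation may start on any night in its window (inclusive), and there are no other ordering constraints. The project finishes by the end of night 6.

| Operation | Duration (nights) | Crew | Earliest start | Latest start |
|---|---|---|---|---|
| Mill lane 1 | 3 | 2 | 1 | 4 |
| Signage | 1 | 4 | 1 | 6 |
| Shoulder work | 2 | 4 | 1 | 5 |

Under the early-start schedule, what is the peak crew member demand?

Early-start schedule: Mill lane 1@1, Signage@1, Shoulder work@1.
Load per night: night 1: 10, night 2: 6, night 3: 2, night 4: 0, night 5: 0, night 6: 0.
Peak is 10.

10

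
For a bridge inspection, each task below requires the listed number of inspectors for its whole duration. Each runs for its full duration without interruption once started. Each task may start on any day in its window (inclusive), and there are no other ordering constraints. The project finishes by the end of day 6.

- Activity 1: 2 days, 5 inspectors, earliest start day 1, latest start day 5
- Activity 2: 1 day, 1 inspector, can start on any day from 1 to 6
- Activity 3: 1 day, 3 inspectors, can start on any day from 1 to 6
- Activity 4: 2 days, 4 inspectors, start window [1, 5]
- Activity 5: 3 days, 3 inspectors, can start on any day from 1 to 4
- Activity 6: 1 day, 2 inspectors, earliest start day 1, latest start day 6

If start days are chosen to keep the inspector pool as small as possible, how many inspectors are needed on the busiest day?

Early-start (Activity 1@1, Activity 2@1, Activity 3@1, Activity 4@1, Activity 5@1, Activity 6@1) gives peak 18: d1:18  d2:12  d3:3  d4:0  d5:0  d6:0.
Shift Activity 3→3, Activity 4→3, Activity 5→4, Activity 6→2.
Schedule Activity 1@1, Activity 2@1, Activity 3@3, Activity 4@3, Activity 5@4, Activity 6@2: d1:6  d2:7  d3:7  d4:7  d5:3  d6:3 — peak 7.

7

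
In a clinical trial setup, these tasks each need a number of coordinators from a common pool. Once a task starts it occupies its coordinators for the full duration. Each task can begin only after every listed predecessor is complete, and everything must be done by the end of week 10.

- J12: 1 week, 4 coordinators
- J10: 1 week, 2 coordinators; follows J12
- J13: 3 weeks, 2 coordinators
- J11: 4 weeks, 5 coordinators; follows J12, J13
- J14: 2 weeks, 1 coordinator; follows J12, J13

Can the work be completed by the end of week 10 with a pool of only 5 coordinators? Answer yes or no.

yes

Schedule J12@1, J10@2, J13@2, J11@5, J14@9: w1:4  w2:4  w3:2  w4:2  w5:5  w6:5  w7:5  w8:5  w9:1  w10:1 — peak 5 ≤ 5.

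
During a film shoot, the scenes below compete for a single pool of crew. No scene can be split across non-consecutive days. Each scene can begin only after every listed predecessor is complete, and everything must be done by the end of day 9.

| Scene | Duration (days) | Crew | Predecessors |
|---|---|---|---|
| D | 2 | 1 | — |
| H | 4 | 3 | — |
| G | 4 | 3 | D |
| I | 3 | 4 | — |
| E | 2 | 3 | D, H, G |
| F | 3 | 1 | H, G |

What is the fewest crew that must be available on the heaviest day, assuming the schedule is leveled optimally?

Early-start (D@1, H@1, G@3, I@1, E@7, F@7) gives peak 10: d1:8  d2:8  d3:10  d4:6  d5:3  d6:3  d7:4  d8:4  d9:1.
Shift I→5, E→8.
Schedule D@1, H@1, G@3, I@5, E@8, F@7: d1:4  d2:4  d3:6  d4:6  d5:7  d6:7  d7:5  d8:4  d9:4 — peak 7.

7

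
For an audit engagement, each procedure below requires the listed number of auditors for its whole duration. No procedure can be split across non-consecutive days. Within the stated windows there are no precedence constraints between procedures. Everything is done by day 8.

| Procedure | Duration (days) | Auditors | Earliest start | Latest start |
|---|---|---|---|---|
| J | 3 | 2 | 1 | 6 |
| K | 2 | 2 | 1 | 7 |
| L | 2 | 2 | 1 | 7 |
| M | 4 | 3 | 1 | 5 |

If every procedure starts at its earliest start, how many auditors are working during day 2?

At early start, day 2 has: J, K, L, M.
Demand: 2 + 2 + 2 + 3 = 9.

9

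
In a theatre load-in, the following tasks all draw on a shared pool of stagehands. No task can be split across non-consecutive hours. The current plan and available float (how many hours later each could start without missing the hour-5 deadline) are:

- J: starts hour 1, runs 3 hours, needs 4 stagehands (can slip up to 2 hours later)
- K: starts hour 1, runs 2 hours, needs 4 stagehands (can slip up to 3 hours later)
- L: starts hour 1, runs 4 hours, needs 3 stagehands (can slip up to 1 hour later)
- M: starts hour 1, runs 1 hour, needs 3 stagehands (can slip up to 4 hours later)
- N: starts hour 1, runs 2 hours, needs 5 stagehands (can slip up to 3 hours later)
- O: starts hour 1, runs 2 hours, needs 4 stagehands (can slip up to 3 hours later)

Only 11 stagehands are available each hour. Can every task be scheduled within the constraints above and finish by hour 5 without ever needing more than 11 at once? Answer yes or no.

The minimum achievable peak is 12; 11 < 12, so no feasible schedule stays within the cap.

no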